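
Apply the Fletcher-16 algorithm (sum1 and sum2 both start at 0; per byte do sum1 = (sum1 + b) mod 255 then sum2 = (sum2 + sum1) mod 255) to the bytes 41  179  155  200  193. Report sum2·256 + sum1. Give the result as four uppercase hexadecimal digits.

C203

Running sums (mod 255):
  after byte 0 (41): sum1=41, sum2=41
  after byte 1 (179): sum1=220, sum2=6
  after byte 2 (155): sum1=120, sum2=126
  after byte 3 (200): sum1=65, sum2=191
  after byte 4 (193): sum1=3, sum2=194
Checksum = sum2·256 + sum1 = 194·256 + 3 = 49667 = 0xC203.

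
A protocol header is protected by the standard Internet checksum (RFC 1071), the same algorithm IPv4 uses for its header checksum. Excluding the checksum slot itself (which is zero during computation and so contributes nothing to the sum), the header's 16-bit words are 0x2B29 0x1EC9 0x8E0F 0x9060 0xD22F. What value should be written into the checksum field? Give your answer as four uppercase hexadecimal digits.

C56D

One's-complement addition (fold any carry out of bit 15 back into bit 0):
  0x2B29 + 0x1EC9 = 0x049F2
  0x49F2 + 0x8E0F = 0x0D801
  0xD801 + 0x9060 = 0x16861 → wrap carry → 0x6862
  0x6862 + 0xD22F = 0x13A91 → wrap carry → 0x3A92
One's-complement sum = 0x3A92.
Checksum = ~0x3A92 & 0xFFFF = 0xC56D.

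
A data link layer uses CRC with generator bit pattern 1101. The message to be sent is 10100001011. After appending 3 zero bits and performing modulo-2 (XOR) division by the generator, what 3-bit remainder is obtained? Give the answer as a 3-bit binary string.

Append 3 zeros: 10100001011000. Divide by 1101 (XOR where the leading bit is 1):
  pos 0: 1010 XOR 1101 = 0111
  pos 1: 1110 XOR 1101 = 0011
  pos 3: 1100 XOR 1101 = 0001
  pos 6: 1101 XOR 1101 = 0000
  pos 10: 1000 XOR 1101 = 0101
Remainder (last 3 bits) = 101. This is the CRC / FCS.

101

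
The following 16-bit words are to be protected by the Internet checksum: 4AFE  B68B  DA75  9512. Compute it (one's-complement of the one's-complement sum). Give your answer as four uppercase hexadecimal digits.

One's-complement addition (fold any carry out of bit 15 back into bit 0):
  0x4AFE + 0xB68B = 0x10189 → wrap carry → 0x018A
  0x018A + 0xDA75 = 0x0DBFF
  0xDBFF + 0x9512 = 0x17111 → wrap carry → 0x7112
One's-complement sum = 0x7112.
Checksum = ~0x7112 & 0xFFFF = 0x8EED.

8EED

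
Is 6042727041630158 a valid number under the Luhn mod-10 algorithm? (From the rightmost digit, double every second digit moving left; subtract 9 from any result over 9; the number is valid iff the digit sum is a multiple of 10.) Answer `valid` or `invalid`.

valid

From the right, keep odd positions and double even positions (subtract 9 from any doubled value over 9):
  doubled (positions 2,4,...): 1 0 3 8 5 5 8 3 → sum 33
  kept (positions 1,3,...): 8 1 3 1 0 2 2 0 → sum 17
Total = 50.
50 mod 10 = 0, so the number is valid.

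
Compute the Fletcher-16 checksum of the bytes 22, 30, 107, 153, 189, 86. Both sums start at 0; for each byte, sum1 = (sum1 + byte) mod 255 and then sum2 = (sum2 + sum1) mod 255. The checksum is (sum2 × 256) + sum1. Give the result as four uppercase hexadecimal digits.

674D

Running sums (mod 255):
  after byte 0 (22): sum1=22, sum2=22
  after byte 1 (30): sum1=52, sum2=74
  after byte 2 (107): sum1=159, sum2=233
  after byte 3 (153): sum1=57, sum2=35
  after byte 4 (189): sum1=246, sum2=26
  after byte 5 (86): sum1=77, sum2=103
Checksum = sum2·256 + sum1 = 103·256 + 77 = 26445 = 0x674D.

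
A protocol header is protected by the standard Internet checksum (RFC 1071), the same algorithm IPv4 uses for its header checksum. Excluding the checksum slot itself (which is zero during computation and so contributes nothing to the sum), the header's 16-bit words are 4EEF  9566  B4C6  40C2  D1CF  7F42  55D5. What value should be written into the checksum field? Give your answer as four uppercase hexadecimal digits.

One's-complement addition (fold any carry out of bit 15 back into bit 0):
  0x4EEF + 0x9566 = 0x0E455
  0xE455 + 0xB4C6 = 0x1991B → wrap carry → 0x991C
  0x991C + 0x40C2 = 0x0D9DE
  0xD9DE + 0xD1CF = 0x1ABAD → wrap carry → 0xABAE
  0xABAE + 0x7F42 = 0x12AF0 → wrap carry → 0x2AF1
  0x2AF1 + 0x55D5 = 0x080C6
One's-complement sum = 0x80C6.
Checksum = ~0x80C6 & 0xFFFF = 0x7F39.

7F39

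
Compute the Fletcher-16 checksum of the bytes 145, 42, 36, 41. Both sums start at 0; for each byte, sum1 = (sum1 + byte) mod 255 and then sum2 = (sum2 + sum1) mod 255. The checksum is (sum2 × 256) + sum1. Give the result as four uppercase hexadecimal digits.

Running sums (mod 255):
  after byte 0 (145): sum1=145, sum2=145
  after byte 1 (42): sum1=187, sum2=77
  after byte 2 (36): sum1=223, sum2=45
  after byte 3 (41): sum1=9, sum2=54
Checksum = sum2·256 + sum1 = 54·256 + 9 = 13833 = 0x3609.

3609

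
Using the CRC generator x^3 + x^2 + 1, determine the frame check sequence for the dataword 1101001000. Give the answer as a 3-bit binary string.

Append 3 zeros: 1101001000000. Divide by 1101 (XOR where the leading bit is 1):
  pos 0: 1101 XOR 1101 = 0000
  pos 6: 1000 XOR 1101 = 0101
  pos 7: 1010 XOR 1101 = 0111
  pos 8: 1110 XOR 1101 = 0011
Remainder (last 3 bits) = 110. This is the CRC / FCS.

110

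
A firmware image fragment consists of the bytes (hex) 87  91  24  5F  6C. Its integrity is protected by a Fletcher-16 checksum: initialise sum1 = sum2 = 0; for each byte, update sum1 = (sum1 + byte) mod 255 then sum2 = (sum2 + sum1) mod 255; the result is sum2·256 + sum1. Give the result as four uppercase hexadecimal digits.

Running sums (mod 255):
  after byte 0 (87): sum1=135, sum2=135
  after byte 1 (91): sum1=25, sum2=160
  after byte 2 (24): sum1=61, sum2=221
  after byte 3 (5F): sum1=156, sum2=122
  after byte 4 (6C): sum1=9, sum2=131
Checksum = sum2·256 + sum1 = 131·256 + 9 = 33545 = 0x8309.

8309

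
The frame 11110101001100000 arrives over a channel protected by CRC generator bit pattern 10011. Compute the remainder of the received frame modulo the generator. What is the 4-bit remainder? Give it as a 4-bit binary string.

1001

Modulo-2 division of 11110101001100000 by 10011:
  pos 0: 11110 XOR 10011 = 01101
  pos 1: 11011 XOR 10011 = 01000
  pos 2: 10000 XOR 10011 = 00011
  pos 5: 11100 XOR 10011 = 01111
  pos 6: 11111 XOR 10011 = 01100
  pos 7: 11001 XOR 10011 = 01010
  pos 8: 10100 XOR 10011 = 00111
  pos 10: 11100 XOR 10011 = 01111
  pos 11: 11110 XOR 10011 = 01101
  pos 12: 11010 XOR 10011 = 01001
Remainder = 1001 (nonzero — an error is detected).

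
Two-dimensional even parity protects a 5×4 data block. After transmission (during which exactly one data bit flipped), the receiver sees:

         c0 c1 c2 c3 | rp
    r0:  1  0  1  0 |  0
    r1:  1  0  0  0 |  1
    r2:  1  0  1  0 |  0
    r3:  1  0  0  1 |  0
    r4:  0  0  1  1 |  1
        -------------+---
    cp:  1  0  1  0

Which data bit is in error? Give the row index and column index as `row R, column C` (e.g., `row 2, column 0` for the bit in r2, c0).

row 4, column 0

Recompute each row's even parity and compare to rp:
  r0: data parity 0, sent rp 0 → ok
  r1: data parity 1, sent rp 1 → ok
  r2: data parity 0, sent rp 0 → ok
  r3: data parity 0, sent rp 0 → ok
  r4: data parity 0, sent rp 1 → mismatch
Recompute each column's even parity and compare to cp:
  c0: data parity 0, sent cp 1 → mismatch
  c1: data parity 0, sent cp 0 → ok
  c2: data parity 1, sent cp 1 → ok
  c3: data parity 0, sent cp 0 → ok
Exactly one row (r4) and one column (c0) fail → the flipped bit is at their intersection.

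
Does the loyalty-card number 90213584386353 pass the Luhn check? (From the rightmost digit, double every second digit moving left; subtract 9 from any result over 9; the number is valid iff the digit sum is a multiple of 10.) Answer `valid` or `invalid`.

valid

From the right, keep odd positions and double even positions (subtract 9 from any doubled value over 9):
  doubled (positions 2,4,...): 1 3 6 7 6 4 9 → sum 36
  kept (positions 1,3,...): 3 3 8 4 5 1 0 → sum 24
Total = 60.
60 mod 10 = 0, so the number is valid.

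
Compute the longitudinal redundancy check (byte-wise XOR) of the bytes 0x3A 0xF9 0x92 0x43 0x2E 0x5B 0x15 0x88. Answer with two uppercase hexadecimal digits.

XOR the bytes together:
  start with 0x3A
  0x3A ⊕ 0xF9 = 0xC3
  0xC3 ⊕ 0x92 = 0x51
  0x51 ⊕ 0x43 = 0x12
  0x12 ⊕ 0x2E = 0x3C
  0x3C ⊕ 0x5B = 0x67
  0x67 ⊕ 0x15 = 0x72
  0x72 ⊕ 0x88 = 0xFA

FA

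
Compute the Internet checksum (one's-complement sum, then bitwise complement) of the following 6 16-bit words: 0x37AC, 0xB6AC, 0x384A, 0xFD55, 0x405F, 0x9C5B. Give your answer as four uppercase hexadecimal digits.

One's-complement addition (fold any carry out of bit 15 back into bit 0):
  0x37AC + 0xB6AC = 0x0EE58
  0xEE58 + 0x384A = 0x126A2 → wrap carry → 0x26A3
  0x26A3 + 0xFD55 = 0x123F8 → wrap carry → 0x23F9
  0x23F9 + 0x405F = 0x06458
  0x6458 + 0x9C5B = 0x100B3 → wrap carry → 0x00B4
One's-complement sum = 0x00B4.
Checksum = ~0x00B4 & 0xFFFF = 0xFF4B.

FF4B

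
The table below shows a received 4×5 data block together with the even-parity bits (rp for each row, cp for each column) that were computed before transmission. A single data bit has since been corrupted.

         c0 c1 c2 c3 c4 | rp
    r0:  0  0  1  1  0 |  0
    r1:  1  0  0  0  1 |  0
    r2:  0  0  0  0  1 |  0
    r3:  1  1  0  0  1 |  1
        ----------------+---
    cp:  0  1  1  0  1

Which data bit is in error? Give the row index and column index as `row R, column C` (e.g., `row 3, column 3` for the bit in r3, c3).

row 2, column 3

Recompute each row's even parity and compare to rp:
  r0: data parity 0, sent rp 0 → ok
  r1: data parity 0, sent rp 0 → ok
  r2: data parity 1, sent rp 0 → mismatch
  r3: data parity 1, sent rp 1 → ok
Recompute each column's even parity and compare to cp:
  c0: data parity 0, sent cp 0 → ok
  c1: data parity 1, sent cp 1 → ok
  c2: data parity 1, sent cp 1 → ok
  c3: data parity 1, sent cp 0 → mismatch
  c4: data parity 1, sent cp 1 → ok
Exactly one row (r2) and one column (c3) fail → the flipped bit is at their intersection.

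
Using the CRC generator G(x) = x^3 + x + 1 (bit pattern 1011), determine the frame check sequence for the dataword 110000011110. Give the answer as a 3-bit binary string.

Append 3 zeros: 110000011110000. Divide by 1011 (XOR where the leading bit is 1):
  pos 0: 1100 XOR 1011 = 0111
  pos 1: 1110 XOR 1011 = 0101
  pos 2: 1010 XOR 1011 = 0001
  pos 5: 1011 XOR 1011 = 0000
  pos 9: 1100 XOR 1011 = 0111
  pos 10: 1110 XOR 1011 = 0101
  pos 11: 1010 XOR 1011 = 0001
Remainder (last 3 bits) = 001. This is the CRC / FCS.

001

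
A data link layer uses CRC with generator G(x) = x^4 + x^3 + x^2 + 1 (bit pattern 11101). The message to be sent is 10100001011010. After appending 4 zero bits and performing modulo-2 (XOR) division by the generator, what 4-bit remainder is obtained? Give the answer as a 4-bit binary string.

0110

Append 4 zeros: 101000010110100000. Divide by 11101 (XOR where the leading bit is 1):
  pos 0: 10100 XOR 11101 = 01001
  pos 1: 10010 XOR 11101 = 01111
  pos 2: 11110 XOR 11101 = 00011
  pos 5: 11101 XOR 11101 = 00000
  pos 10: 10100 XOR 11101 = 01001
  pos 11: 10010 XOR 11101 = 01111
  pos 12: 11110 XOR 11101 = 00011
Remainder (last 4 bits) = 0110. This is the CRC / FCS.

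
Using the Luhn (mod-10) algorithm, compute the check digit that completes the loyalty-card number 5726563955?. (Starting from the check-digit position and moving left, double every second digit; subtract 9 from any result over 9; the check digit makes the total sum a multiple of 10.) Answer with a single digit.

9

Partial digits right→left: 5 5 9 3 6 5 6 2 7 5
Double every second digit counting from the check-digit position (so the 1st, 3rd, 5th, ... of the partial from the right).
  doubled (with −9 where >9): 1 9 3 3 5 → sum 21
  kept as-is: 5 3 5 2 5 → sum 20
Total = 21 + 20 = 41.
Check digit = (10 − (41 mod 10)) mod 10 = 9.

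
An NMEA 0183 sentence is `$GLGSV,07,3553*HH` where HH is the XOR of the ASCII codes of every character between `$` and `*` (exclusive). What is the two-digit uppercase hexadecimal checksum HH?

XOR the ASCII codes of the payload characters:
  'G' = 0x47 → acc = 0x47
  'L' = 0x4C → acc = 0x0B
  'G' = 0x47 → acc = 0x4C
  'S' = 0x53 → acc = 0x1F
  'V' = 0x56 → acc = 0x49
  ',' = 0x2C → acc = 0x65
  '0' = 0x30 → acc = 0x55
  '7' = 0x37 → acc = 0x62
  ',' = 0x2C → acc = 0x4E
  '3' = 0x33 → acc = 0x7D
  '5' = 0x35 → acc = 0x48
  '5' = 0x35 → acc = 0x7D
  '3' = 0x33 → acc = 0x4E
Checksum = 0x4E.

4E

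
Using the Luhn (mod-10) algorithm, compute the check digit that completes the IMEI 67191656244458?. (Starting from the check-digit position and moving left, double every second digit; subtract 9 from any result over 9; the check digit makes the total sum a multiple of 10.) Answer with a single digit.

3

Partial digits right→left: 8 5 4 4 4 2 6 5 6 1 9 1 7 6
Double every second digit counting from the check-digit position (so the 1st, 3rd, 5th, ... of the partial from the right).
  doubled (with −9 where >9): 7 8 8 3 3 9 5 → sum 43
  kept as-is: 5 4 2 5 1 1 6 → sum 24
Total = 43 + 24 = 67.
Check digit = (10 − (67 mod 10)) mod 10 = 3.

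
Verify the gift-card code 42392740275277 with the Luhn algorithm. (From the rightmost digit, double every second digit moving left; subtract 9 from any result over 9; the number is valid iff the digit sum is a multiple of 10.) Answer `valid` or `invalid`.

valid

From the right, keep odd positions and double even positions (subtract 9 from any doubled value over 9):
  doubled (positions 2,4,...): 5 1 4 8 4 6 8 → sum 36
  kept (positions 1,3,...): 7 2 7 0 7 9 2 → sum 34
Total = 70.
70 mod 10 = 0, so the number is valid.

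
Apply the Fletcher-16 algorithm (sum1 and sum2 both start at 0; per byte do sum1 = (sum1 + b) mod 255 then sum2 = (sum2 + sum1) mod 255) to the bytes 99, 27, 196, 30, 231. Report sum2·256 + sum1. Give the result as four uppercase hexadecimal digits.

CF49

Running sums (mod 255):
  after byte 0 (99): sum1=99, sum2=99
  after byte 1 (27): sum1=126, sum2=225
  after byte 2 (196): sum1=67, sum2=37
  after byte 3 (30): sum1=97, sum2=134
  after byte 4 (231): sum1=73, sum2=207
Checksum = sum2·256 + sum1 = 207·256 + 73 = 53065 = 0xCF49.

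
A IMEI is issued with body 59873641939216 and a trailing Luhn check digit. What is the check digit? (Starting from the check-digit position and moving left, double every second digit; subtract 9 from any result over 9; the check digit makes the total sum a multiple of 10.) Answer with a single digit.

Partial digits right→left: 6 1 2 9 3 9 1 4 6 3 7 8 9 5
Double every second digit counting from the check-digit position (so the 1st, 3rd, 5th, ... of the partial from the right).
  doubled (with −9 where >9): 3 4 6 2 3 5 9 → sum 32
  kept as-is: 1 9 9 4 3 8 5 → sum 39
Total = 32 + 39 = 71.
Check digit = (10 − (71 mod 10)) mod 10 = 9.

9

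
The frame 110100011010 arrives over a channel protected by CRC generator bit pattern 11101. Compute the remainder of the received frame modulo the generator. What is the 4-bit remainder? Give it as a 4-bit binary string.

Modulo-2 division of 110100011010 by 11101:
  pos 0: 11010 XOR 11101 = 00111
  pos 2: 11100 XOR 11101 = 00001
  pos 6: 11101 XOR 11101 = 00000
Remainder = 0000 (zero — the frame passes the CRC check).

0000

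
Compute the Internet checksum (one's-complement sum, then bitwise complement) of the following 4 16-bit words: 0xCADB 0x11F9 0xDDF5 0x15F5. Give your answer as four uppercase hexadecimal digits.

One's-complement addition (fold any carry out of bit 15 back into bit 0):
  0xCADB + 0x11F9 = 0x0DCD4
  0xDCD4 + 0xDDF5 = 0x1BAC9 → wrap carry → 0xBACA
  0xBACA + 0x15F5 = 0x0D0BF
One's-complement sum = 0xD0BF.
Checksum = ~0xD0BF & 0xFFFF = 0x2F40.

2F40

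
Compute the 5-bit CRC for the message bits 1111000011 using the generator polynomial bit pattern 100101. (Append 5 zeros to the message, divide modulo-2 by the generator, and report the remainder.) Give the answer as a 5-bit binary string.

00111

Append 5 zeros: 111100001100000. Divide by 100101 (XOR where the leading bit is 1):
  pos 0: 111100 XOR 100101 = 011001
  pos 1: 110010 XOR 100101 = 010111
  pos 2: 101110 XOR 100101 = 001011
  pos 4: 101111 XOR 100101 = 001010
  pos 6: 101000 XOR 100101 = 001101
  pos 8: 110100 XOR 100101 = 010001
  pos 9: 100010 XOR 100101 = 000111
Remainder (last 5 bits) = 00111. This is the CRC / FCS.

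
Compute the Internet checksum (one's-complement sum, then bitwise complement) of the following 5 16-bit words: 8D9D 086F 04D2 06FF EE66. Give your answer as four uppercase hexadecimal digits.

6FBB

One's-complement addition (fold any carry out of bit 15 back into bit 0):
  0x8D9D + 0x086F = 0x0960C
  0x960C + 0x04D2 = 0x09ADE
  0x9ADE + 0x06FF = 0x0A1DD
  0xA1DD + 0xEE66 = 0x19043 → wrap carry → 0x9044
One's-complement sum = 0x9044.
Checksum = ~0x9044 & 0xFFFF = 0x6FBB.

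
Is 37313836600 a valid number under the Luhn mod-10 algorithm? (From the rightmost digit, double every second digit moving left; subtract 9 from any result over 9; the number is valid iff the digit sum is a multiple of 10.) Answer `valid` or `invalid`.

invalid

From the right, keep odd positions and double even positions (subtract 9 from any doubled value over 9):
  doubled (positions 2,4,...): 0 3 7 2 5 → sum 17
  kept (positions 1,3,...): 0 6 3 3 3 3 → sum 18
Total = 35.
35 mod 10 = 5, so the number is invalid.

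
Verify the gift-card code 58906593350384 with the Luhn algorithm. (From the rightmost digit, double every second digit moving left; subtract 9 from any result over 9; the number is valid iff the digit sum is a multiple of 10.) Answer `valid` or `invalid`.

invalid

From the right, keep odd positions and double even positions (subtract 9 from any doubled value over 9):
  doubled (positions 2,4,...): 7 0 6 9 3 9 1 → sum 35
  kept (positions 1,3,...): 4 3 5 3 5 0 8 → sum 28
Total = 63.
63 mod 10 = 3, so the number is invalid.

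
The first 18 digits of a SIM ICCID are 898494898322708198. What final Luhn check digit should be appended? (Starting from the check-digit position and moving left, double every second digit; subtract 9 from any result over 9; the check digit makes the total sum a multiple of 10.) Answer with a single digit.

Partial digits right→left: 8 9 1 8 0 7 2 2 3 8 9 8 4 9 4 8 9 8
Double every second digit counting from the check-digit position (so the 1st, 3rd, 5th, ... of the partial from the right).
  doubled (with −9 where >9): 7 2 0 4 6 9 8 8 9 → sum 53
  kept as-is: 9 8 7 2 8 8 9 8 8 → sum 67
Total = 53 + 67 = 120.
Check digit = (10 − (120 mod 10)) mod 10 = 0.

0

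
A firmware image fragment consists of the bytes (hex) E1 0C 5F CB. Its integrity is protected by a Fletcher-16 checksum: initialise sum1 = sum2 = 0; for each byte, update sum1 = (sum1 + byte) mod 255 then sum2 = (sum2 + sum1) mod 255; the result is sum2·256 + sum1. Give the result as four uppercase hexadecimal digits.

3619

Running sums (mod 255):
  after byte 0 (E1): sum1=225, sum2=225
  after byte 1 (0C): sum1=237, sum2=207
  after byte 2 (5F): sum1=77, sum2=29
  after byte 3 (CB): sum1=25, sum2=54
Checksum = sum2·256 + sum1 = 54·256 + 25 = 13849 = 0x3619.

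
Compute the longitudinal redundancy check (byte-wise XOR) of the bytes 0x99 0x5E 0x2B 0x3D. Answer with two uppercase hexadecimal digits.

D1

XOR the bytes together:
  start with 0x99
  0x99 ⊕ 0x5E = 0xC7
  0xC7 ⊕ 0x2B = 0xEC
  0xEC ⊕ 0x3D = 0xD1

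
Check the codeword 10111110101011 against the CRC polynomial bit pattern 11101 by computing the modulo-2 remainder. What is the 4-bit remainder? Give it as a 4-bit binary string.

Modulo-2 division of 10111110101011 by 11101:
  pos 0: 10111 XOR 11101 = 01010
  pos 1: 10101 XOR 11101 = 01000
  pos 2: 10001 XOR 11101 = 01100
  pos 3: 11000 XOR 11101 = 00101
  pos 5: 10110 XOR 11101 = 01011
  pos 6: 10111 XOR 11101 = 01010
  pos 7: 10100 XOR 11101 = 01001
  pos 8: 10011 XOR 11101 = 01110
  pos 9: 11101 XOR 11101 = 00000
Remainder = 0000 (zero — the frame passes the CRC check).

0000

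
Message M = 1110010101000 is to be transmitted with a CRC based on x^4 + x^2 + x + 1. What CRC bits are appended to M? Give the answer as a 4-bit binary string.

0101

Append 4 zeros: 11100101010000000. Divide by 10111 (XOR where the leading bit is 1):
  pos 0: 11100 XOR 10111 = 01011
  pos 1: 10111 XOR 10111 = 00000
  pos 7: 10100 XOR 10111 = 00011
  pos 10: 11000 XOR 10111 = 01111
  pos 11: 11110 XOR 10111 = 01001
  pos 12: 10010 XOR 10111 = 00101
Remainder (last 4 bits) = 0101. This is the CRC / FCS.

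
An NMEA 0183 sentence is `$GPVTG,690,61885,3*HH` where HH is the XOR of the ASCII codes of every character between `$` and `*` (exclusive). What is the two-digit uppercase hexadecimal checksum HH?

40

XOR the ASCII codes of the payload characters:
  'G' = 0x47 → acc = 0x47
  'P' = 0x50 → acc = 0x17
  'V' = 0x56 → acc = 0x41
  'T' = 0x54 → acc = 0x15
  'G' = 0x47 → acc = 0x52
  ',' = 0x2C → acc = 0x7E
  '6' = 0x36 → acc = 0x48
  '9' = 0x39 → acc = 0x71
  '0' = 0x30 → acc = 0x41
  ',' = 0x2C → acc = 0x6D
  '6' = 0x36 → acc = 0x5B
  '1' = 0x31 → acc = 0x6A
  '8' = 0x38 → acc = 0x52
  '8' = 0x38 → acc = 0x6A
  '5' = 0x35 → acc = 0x5F
  ',' = 0x2C → acc = 0x73
  '3' = 0x33 → acc = 0x40
Checksum = 0x40.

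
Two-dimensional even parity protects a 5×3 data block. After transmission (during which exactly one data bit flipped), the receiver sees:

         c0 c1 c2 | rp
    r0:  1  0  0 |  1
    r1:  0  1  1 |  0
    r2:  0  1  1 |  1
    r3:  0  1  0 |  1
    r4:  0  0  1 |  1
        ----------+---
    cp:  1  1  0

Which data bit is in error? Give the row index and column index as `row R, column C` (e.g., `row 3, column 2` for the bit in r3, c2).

row 2, column 2

Recompute each row's even parity and compare to rp:
  r0: data parity 1, sent rp 1 → ok
  r1: data parity 0, sent rp 0 → ok
  r2: data parity 0, sent rp 1 → mismatch
  r3: data parity 1, sent rp 1 → ok
  r4: data parity 1, sent rp 1 → ok
Recompute each column's even parity and compare to cp:
  c0: data parity 1, sent cp 1 → ok
  c1: data parity 1, sent cp 1 → ok
  c2: data parity 1, sent cp 0 → mismatch
Exactly one row (r2) and one column (c2) fail → the flipped bit is at their intersection.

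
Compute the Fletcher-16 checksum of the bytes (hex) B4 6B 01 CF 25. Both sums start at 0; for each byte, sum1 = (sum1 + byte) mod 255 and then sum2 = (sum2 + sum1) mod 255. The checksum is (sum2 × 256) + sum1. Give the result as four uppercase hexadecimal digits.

FC16

Running sums (mod 255):
  after byte 0 (B4): sum1=180, sum2=180
  after byte 1 (6B): sum1=32, sum2=212
  after byte 2 (01): sum1=33, sum2=245
  after byte 3 (CF): sum1=240, sum2=230
  after byte 4 (25): sum1=22, sum2=252
Checksum = sum2·256 + sum1 = 252·256 + 22 = 64534 = 0xFC16.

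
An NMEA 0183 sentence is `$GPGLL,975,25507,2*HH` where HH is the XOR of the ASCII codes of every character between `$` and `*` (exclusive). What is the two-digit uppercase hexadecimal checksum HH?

XOR the ASCII codes of the payload characters:
  'G' = 0x47 → acc = 0x47
  'P' = 0x50 → acc = 0x17
  'G' = 0x47 → acc = 0x50
  'L' = 0x4C → acc = 0x1C
  'L' = 0x4C → acc = 0x50
  ',' = 0x2C → acc = 0x7C
  '9' = 0x39 → acc = 0x45
  '7' = 0x37 → acc = 0x72
  '5' = 0x35 → acc = 0x47
  ',' = 0x2C → acc = 0x6B
  '2' = 0x32 → acc = 0x59
  '5' = 0x35 → acc = 0x6C
  '5' = 0x35 → acc = 0x59
  '0' = 0x30 → acc = 0x69
  '7' = 0x37 → acc = 0x5E
  ',' = 0x2C → acc = 0x72
  '2' = 0x32 → acc = 0x40
Checksum = 0x40.

40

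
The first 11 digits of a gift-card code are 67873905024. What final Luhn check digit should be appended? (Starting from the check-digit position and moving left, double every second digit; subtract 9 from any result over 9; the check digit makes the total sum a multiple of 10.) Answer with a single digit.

6

Partial digits right→left: 4 2 0 5 0 9 3 7 8 7 6
Double every second digit counting from the check-digit position (so the 1st, 3rd, 5th, ... of the partial from the right).
  doubled (with −9 where >9): 8 0 0 6 7 3 → sum 24
  kept as-is: 2 5 9 7 7 → sum 30
Total = 24 + 30 = 54.
Check digit = (10 − (54 mod 10)) mod 10 = 6.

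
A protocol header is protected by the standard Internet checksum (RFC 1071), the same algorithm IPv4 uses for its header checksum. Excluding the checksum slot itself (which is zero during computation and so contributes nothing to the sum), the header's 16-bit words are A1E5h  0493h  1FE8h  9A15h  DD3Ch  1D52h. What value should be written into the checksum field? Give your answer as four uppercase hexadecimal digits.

A4FA

One's-complement addition (fold any carry out of bit 15 back into bit 0):
  0xA1E5 + 0x0493 = 0x0A678
  0xA678 + 0x1FE8 = 0x0C660
  0xC660 + 0x9A15 = 0x16075 → wrap carry → 0x6076
  0x6076 + 0xDD3C = 0x13DB2 → wrap carry → 0x3DB3
  0x3DB3 + 0x1D52 = 0x05B05
One's-complement sum = 0x5B05.
Checksum = ~0x5B05 & 0xFFFF = 0xA4FA.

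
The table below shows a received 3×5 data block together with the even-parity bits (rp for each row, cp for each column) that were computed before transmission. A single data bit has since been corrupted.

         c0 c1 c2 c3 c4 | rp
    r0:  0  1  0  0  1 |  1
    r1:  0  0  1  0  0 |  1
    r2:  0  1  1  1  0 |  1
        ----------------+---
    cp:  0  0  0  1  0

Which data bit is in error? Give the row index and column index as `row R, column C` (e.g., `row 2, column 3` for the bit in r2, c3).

Recompute each row's even parity and compare to rp:
  r0: data parity 0, sent rp 1 → mismatch
  r1: data parity 1, sent rp 1 → ok
  r2: data parity 1, sent rp 1 → ok
Recompute each column's even parity and compare to cp:
  c0: data parity 0, sent cp 0 → ok
  c1: data parity 0, sent cp 0 → ok
  c2: data parity 0, sent cp 0 → ok
  c3: data parity 1, sent cp 1 → ok
  c4: data parity 1, sent cp 0 → mismatch
Exactly one row (r0) and one column (c4) fail → the flipped bit is at their intersection.

row 0, column 4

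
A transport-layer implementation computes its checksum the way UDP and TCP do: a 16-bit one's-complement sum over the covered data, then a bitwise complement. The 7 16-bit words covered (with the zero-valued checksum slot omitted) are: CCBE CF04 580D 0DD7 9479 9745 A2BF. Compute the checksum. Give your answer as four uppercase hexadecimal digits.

2FD9

One's-complement addition (fold any carry out of bit 15 back into bit 0):
  0xCCBE + 0xCF04 = 0x19BC2 → wrap carry → 0x9BC3
  0x9BC3 + 0x580D = 0x0F3D0
  0xF3D0 + 0x0DD7 = 0x101A7 → wrap carry → 0x01A8
  0x01A8 + 0x9479 = 0x09621
  0x9621 + 0x9745 = 0x12D66 → wrap carry → 0x2D67
  0x2D67 + 0xA2BF = 0x0D026
One's-complement sum = 0xD026.
Checksum = ~0xD026 & 0xFFFF = 0x2FD9.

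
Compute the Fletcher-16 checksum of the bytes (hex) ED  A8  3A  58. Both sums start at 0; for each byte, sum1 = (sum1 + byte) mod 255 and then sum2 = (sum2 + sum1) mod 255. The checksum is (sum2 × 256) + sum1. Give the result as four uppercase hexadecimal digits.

7E29

Running sums (mod 255):
  after byte 0 (ED): sum1=237, sum2=237
  after byte 1 (A8): sum1=150, sum2=132
  after byte 2 (3A): sum1=208, sum2=85
  after byte 3 (58): sum1=41, sum2=126
Checksum = sum2·256 + sum1 = 126·256 + 41 = 32297 = 0x7E29.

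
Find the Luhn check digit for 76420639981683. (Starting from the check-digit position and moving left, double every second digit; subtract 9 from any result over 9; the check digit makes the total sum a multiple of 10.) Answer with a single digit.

3

Partial digits right→left: 3 8 6 1 8 9 9 3 6 0 2 4 6 7
Double every second digit counting from the check-digit position (so the 1st, 3rd, 5th, ... of the partial from the right).
  doubled (with −9 where >9): 6 3 7 9 3 4 3 → sum 35
  kept as-is: 8 1 9 3 0 4 7 → sum 32
Total = 35 + 32 = 67.
Check digit = (10 − (67 mod 10)) mod 10 = 3.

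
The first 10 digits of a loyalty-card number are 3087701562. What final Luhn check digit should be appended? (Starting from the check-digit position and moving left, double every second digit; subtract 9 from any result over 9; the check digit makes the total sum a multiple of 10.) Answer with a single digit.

Partial digits right→left: 2 6 5 1 0 7 7 8 0 3
Double every second digit counting from the check-digit position (so the 1st, 3rd, 5th, ... of the partial from the right).
  doubled (with −9 where >9): 4 1 0 5 0 → sum 10
  kept as-is: 6 1 7 8 3 → sum 25
Total = 10 + 25 = 35.
Check digit = (10 − (35 mod 10)) mod 10 = 5.

5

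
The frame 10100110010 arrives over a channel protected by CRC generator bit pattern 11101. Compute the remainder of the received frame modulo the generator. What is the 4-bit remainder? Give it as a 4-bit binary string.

0010

Modulo-2 division of 10100110010 by 11101:
  pos 0: 10100 XOR 11101 = 01001
  pos 1: 10011 XOR 11101 = 01110
  pos 2: 11101 XOR 11101 = 00000
Remainder = 0010 (nonzero — an error is detected).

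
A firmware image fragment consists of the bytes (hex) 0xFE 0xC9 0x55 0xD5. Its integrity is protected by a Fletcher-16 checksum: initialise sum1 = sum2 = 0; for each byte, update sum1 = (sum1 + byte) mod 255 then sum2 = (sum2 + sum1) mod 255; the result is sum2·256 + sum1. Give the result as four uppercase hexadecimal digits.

Running sums (mod 255):
  after byte 0 (0xFE): sum1=254, sum2=254
  after byte 1 (0xC9): sum1=200, sum2=199
  after byte 2 (0x55): sum1=30, sum2=229
  after byte 3 (0xD5): sum1=243, sum2=217
Checksum = sum2·256 + sum1 = 217·256 + 243 = 55795 = 0xD9F3.

D9F3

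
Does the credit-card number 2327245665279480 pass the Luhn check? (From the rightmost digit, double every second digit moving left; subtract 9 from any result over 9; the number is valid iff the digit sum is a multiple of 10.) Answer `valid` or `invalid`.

From the right, keep odd positions and double even positions (subtract 9 from any doubled value over 9):
  doubled (positions 2,4,...): 7 9 4 3 1 4 4 4 → sum 36
  kept (positions 1,3,...): 0 4 7 5 6 4 7 3 → sum 36
Total = 72.
72 mod 10 = 2, so the number is invalid.

invalid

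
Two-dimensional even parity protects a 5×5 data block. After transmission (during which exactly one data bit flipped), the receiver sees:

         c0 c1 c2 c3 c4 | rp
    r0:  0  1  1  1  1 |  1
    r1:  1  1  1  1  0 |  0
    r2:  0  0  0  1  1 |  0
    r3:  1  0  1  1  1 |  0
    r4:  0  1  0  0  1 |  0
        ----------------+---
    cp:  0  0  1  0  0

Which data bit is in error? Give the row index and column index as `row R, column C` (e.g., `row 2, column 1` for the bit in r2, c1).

Recompute each row's even parity and compare to rp:
  r0: data parity 0, sent rp 1 → mismatch
  r1: data parity 0, sent rp 0 → ok
  r2: data parity 0, sent rp 0 → ok
  r3: data parity 0, sent rp 0 → ok
  r4: data parity 0, sent rp 0 → ok
Recompute each column's even parity and compare to cp:
  c0: data parity 0, sent cp 0 → ok
  c1: data parity 1, sent cp 0 → mismatch
  c2: data parity 1, sent cp 1 → ok
  c3: data parity 0, sent cp 0 → ok
  c4: data parity 0, sent cp 0 → ok
Exactly one row (r0) and one column (c1) fail → the flipped bit is at their intersection.

row 0, column 1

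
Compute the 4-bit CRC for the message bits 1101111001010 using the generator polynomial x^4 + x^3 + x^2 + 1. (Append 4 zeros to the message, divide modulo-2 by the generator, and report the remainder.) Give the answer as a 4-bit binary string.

Append 4 zeros: 11011110010100000. Divide by 11101 (XOR where the leading bit is 1):
  pos 0: 11011 XOR 11101 = 00110
  pos 2: 11011 XOR 11101 = 00110
  pos 4: 11000 XOR 11101 = 00101
  pos 6: 10110 XOR 11101 = 01011
  pos 7: 10111 XOR 11101 = 01010
  pos 8: 10100 XOR 11101 = 01001
  pos 9: 10010 XOR 11101 = 01111
  pos 10: 11110 XOR 11101 = 00011
Remainder (last 4 bits) = 1100. This is the CRC / FCS.

1100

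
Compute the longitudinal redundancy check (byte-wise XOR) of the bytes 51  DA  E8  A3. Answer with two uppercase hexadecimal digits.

C0

XOR the bytes together:
  start with 0x51
  0x51 ⊕ 0xDA = 0x8B
  0x8B ⊕ 0xE8 = 0x63
  0x63 ⊕ 0xA3 = 0xC0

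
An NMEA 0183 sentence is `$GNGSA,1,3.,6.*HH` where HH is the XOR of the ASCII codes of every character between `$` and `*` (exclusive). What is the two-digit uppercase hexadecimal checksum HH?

44

XOR the ASCII codes of the payload characters:
  'G' = 0x47 → acc = 0x47
  'N' = 0x4E → acc = 0x09
  'G' = 0x47 → acc = 0x4E
  'S' = 0x53 → acc = 0x1D
  'A' = 0x41 → acc = 0x5C
  ',' = 0x2C → acc = 0x70
  '1' = 0x31 → acc = 0x41
  ',' = 0x2C → acc = 0x6D
  '3' = 0x33 → acc = 0x5E
  '.' = 0x2E → acc = 0x70
  ',' = 0x2C → acc = 0x5C
  '6' = 0x36 → acc = 0x6A
  '.' = 0x2E → acc = 0x44
Checksum = 0x44.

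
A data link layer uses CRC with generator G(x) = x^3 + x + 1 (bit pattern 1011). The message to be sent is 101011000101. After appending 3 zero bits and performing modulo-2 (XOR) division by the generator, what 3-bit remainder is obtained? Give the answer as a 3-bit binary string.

Append 3 zeros: 101011000101000. Divide by 1011 (XOR where the leading bit is 1):
  pos 0: 1010 XOR 1011 = 0001
  pos 3: 1110 XOR 1011 = 0101
  pos 4: 1010 XOR 1011 = 0001
  pos 7: 1010 XOR 1011 = 0001
  pos 10: 1100 XOR 1011 = 0111
  pos 11: 1110 XOR 1011 = 0101
Remainder (last 3 bits) = 101. This is the CRC / FCS.

101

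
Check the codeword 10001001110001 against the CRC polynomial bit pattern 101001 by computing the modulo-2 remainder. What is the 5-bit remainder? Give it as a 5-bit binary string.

00010

Modulo-2 division of 10001001110001 by 101001:
  pos 0: 100010 XOR 101001 = 001011
  pos 2: 101101 XOR 101001 = 000100
  pos 5: 100110 XOR 101001 = 001111
  pos 7: 111100 XOR 101001 = 010101
  pos 8: 101011 XOR 101001 = 000010
Remainder = 00010 (nonzero — an error is detected).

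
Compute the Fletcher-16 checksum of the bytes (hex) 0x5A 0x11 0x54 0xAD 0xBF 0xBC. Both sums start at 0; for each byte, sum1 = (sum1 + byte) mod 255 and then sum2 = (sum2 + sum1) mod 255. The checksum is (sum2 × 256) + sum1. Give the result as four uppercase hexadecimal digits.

0AE9

Running sums (mod 255):
  after byte 0 (0x5A): sum1=90, sum2=90
  after byte 1 (0x11): sum1=107, sum2=197
  after byte 2 (0x54): sum1=191, sum2=133
  after byte 3 (0xAD): sum1=109, sum2=242
  after byte 4 (0xBF): sum1=45, sum2=32
  after byte 5 (0xBC): sum1=233, sum2=10
Checksum = sum2·256 + sum1 = 10·256 + 233 = 2793 = 0x0AE9.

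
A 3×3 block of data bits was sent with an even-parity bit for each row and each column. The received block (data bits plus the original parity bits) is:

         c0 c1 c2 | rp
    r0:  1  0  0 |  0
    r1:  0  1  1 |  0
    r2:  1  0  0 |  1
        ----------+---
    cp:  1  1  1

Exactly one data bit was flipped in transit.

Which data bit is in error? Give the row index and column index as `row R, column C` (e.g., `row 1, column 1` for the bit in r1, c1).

row 0, column 0

Recompute each row's even parity and compare to rp:
  r0: data parity 1, sent rp 0 → mismatch
  r1: data parity 0, sent rp 0 → ok
  r2: data parity 1, sent rp 1 → ok
Recompute each column's even parity and compare to cp:
  c0: data parity 0, sent cp 1 → mismatch
  c1: data parity 1, sent cp 1 → ok
  c2: data parity 1, sent cp 1 → ok
Exactly one row (r0) and one column (c0) fail → the flipped bit is at their intersection.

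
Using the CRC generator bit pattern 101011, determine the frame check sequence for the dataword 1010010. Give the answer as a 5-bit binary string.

Append 5 zeros: 101001000000. Divide by 101011 (XOR where the leading bit is 1):
  pos 0: 101001 XOR 101011 = 000010
  pos 4: 100000 XOR 101011 = 001011
  pos 6: 101100 XOR 101011 = 000111
Remainder (last 5 bits) = 00111. This is the CRC / FCS.

00111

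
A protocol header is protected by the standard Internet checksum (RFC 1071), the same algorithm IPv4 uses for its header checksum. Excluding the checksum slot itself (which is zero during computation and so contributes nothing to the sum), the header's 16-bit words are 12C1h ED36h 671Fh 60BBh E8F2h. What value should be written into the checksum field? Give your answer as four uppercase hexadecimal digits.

4F3A

One's-complement addition (fold any carry out of bit 15 back into bit 0):
  0x12C1 + 0xED36 = 0x0FFF7
  0xFFF7 + 0x671F = 0x16716 → wrap carry → 0x6717
  0x6717 + 0x60BB = 0x0C7D2
  0xC7D2 + 0xE8F2 = 0x1B0C4 → wrap carry → 0xB0C5
One's-complement sum = 0xB0C5.
Checksum = ~0xB0C5 & 0xFFFF = 0x4F3A.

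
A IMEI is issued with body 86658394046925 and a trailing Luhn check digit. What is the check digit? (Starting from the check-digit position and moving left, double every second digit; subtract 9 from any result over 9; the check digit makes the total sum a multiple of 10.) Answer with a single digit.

5

Partial digits right→left: 5 2 9 6 4 0 4 9 3 8 5 6 6 8
Double every second digit counting from the check-digit position (so the 1st, 3rd, 5th, ... of the partial from the right).
  doubled (with −9 where >9): 1 9 8 8 6 1 3 → sum 36
  kept as-is: 2 6 0 9 8 6 8 → sum 39
Total = 36 + 39 = 75.
Check digit = (10 − (75 mod 10)) mod 10 = 5.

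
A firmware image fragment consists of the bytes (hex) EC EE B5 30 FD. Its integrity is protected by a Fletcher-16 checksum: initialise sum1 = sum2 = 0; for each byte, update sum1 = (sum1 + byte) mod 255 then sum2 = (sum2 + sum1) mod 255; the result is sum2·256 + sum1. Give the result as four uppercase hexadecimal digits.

DBBF

Running sums (mod 255):
  after byte 0 (EC): sum1=236, sum2=236
  after byte 1 (EE): sum1=219, sum2=200
  after byte 2 (B5): sum1=145, sum2=90
  after byte 3 (30): sum1=193, sum2=28
  after byte 4 (FD): sum1=191, sum2=219
Checksum = sum2·256 + sum1 = 219·256 + 191 = 56255 = 0xDBBF.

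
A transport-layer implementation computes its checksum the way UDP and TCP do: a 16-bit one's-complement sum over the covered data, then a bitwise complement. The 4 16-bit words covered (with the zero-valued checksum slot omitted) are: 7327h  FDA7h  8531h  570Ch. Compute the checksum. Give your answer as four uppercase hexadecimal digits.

B2F2

One's-complement addition (fold any carry out of bit 15 back into bit 0):
  0x7327 + 0xFDA7 = 0x170CE → wrap carry → 0x70CF
  0x70CF + 0x8531 = 0x0F600
  0xF600 + 0x570C = 0x14D0C → wrap carry → 0x4D0D
One's-complement sum = 0x4D0D.
Checksum = ~0x4D0D & 0xFFFF = 0xB2F2.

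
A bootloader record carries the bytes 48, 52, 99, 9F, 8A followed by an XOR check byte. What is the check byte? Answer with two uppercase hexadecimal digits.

96

XOR the bytes together:
  start with 0x48
  0x48 ⊕ 0x52 = 0x1A
  0x1A ⊕ 0x99 = 0x83
  0x83 ⊕ 0x9F = 0x1C
  0x1C ⊕ 0x8A = 0x96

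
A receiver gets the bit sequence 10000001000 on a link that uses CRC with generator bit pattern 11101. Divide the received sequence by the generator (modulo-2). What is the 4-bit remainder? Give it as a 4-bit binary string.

Modulo-2 division of 10000001000 by 11101:
  pos 0: 10000 XOR 11101 = 01101
  pos 1: 11010 XOR 11101 = 00111
  pos 3: 11101 XOR 11101 = 00000
Remainder = 0000 (zero — the frame passes the CRC check).

0000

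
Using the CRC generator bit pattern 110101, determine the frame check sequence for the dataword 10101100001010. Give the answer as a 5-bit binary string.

10100

Append 5 zeros: 1010110000101000000. Divide by 110101 (XOR where the leading bit is 1):
  pos 0: 101011 XOR 110101 = 011110
  pos 1: 111100 XOR 110101 = 001001
  pos 3: 100100 XOR 110101 = 010001
  pos 4: 100010 XOR 110101 = 010111
  pos 5: 101111 XOR 110101 = 011010
  pos 6: 110100 XOR 110101 = 000001
  pos 11: 110000 XOR 110101 = 000101
Remainder (last 5 bits) = 10100. This is the CRC / FCS.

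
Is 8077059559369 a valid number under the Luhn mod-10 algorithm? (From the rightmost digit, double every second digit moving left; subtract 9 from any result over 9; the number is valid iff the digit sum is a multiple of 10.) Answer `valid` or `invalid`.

valid

From the right, keep odd positions and double even positions (subtract 9 from any doubled value over 9):
  doubled (positions 2,4,...): 3 9 1 1 5 0 → sum 19
  kept (positions 1,3,...): 9 3 5 9 0 7 8 → sum 41
Total = 60.
60 mod 10 = 0, so the number is valid.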